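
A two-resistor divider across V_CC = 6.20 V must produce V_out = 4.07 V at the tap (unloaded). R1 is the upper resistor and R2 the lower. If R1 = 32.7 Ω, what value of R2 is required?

V_out/V_CC = R2/(R1+R2) = 0.6565.
R2 = R1 · 0.6565/(1 − 0.6565) = 62.48 Ω.

R2 ≈ 62.5 Ω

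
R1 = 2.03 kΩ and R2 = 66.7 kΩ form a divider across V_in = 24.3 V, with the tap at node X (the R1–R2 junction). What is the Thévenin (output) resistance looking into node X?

Zeroing V_in shorts the top of R1 to ground, so R_th = R1 ‖ R2 = 1.970 kΩ.

R_th ≈ 1.97 kΩ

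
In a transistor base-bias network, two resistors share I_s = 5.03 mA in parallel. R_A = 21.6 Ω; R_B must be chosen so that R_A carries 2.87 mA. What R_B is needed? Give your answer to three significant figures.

The fraction through R_A equals R_B/(R_A+R_B).
2.87/5.03 = R_B/(R_A + R_B) → R_B = R_A · (0.5706)/(1 − 0.5706) = 21.6 × 1.329 = 28.70 Ω.

R_B ≈ 28.7 Ω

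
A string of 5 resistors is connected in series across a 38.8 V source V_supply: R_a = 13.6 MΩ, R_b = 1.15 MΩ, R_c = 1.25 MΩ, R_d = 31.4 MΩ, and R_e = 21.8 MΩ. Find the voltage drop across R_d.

V ≈ 17.6 V

Series total: ΣR = 13.6 + 1.15 + 1.25 + 31.4 + 21.8 = 69.20 MΩ.
By the voltage-divider rule, V = 38.8 × 31.40/69.20 = 17.61 V.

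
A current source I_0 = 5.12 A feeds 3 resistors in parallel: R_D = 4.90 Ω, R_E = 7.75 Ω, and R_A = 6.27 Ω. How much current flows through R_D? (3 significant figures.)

I ≈ 2.12 A

Conductances: ΣG = 1/4.90 + 1/7.75 + 1/6.27 = 0.4926 (1/Ω).
By the current-divider rule, I = I_0 · G_k/ΣG = 5.12 × 0.4143 = 2.121 A.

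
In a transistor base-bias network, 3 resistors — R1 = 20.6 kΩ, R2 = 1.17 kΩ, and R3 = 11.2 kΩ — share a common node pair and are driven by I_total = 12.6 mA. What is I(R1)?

Total conductance ΣG = 1/20.6 + 1/1.17 + 1/11.2 = 0.9925 (units of 1/kΩ).
R1 takes the fraction G_k/ΣG = 0.04854/0.9925 = 0.04891, so I = 12.6 × 0.04891 = 0.6163 mA.

I ≈ 0.616 mA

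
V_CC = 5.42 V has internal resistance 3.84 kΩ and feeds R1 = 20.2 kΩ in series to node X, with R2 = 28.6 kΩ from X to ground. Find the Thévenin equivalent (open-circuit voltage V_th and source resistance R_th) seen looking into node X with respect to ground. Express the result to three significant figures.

R1' = 3.84 + 20.2 = 24.04 kΩ (source resistance + R1).
V_th is the unloaded tap voltage: V_CC · R2/(R1'+R2) = 5.42 × 0.5433 = 2.945 V.
Zeroing V_CC shorts the top of R1' to ground, so R_th = R1' ‖ R2 = 13.06 kΩ.

V_th ≈ 2.94 V, R_th ≈ 13.1 kΩ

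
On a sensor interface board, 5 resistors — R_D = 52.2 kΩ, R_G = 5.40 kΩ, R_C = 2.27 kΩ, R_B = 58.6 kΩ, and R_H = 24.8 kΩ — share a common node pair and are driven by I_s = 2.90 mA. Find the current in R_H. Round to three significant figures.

Total conductance ΣG = 1/52.2 + 1/5.40 + 1/2.27 + 1/58.6 + 1/24.8 = 0.7023 (units of 1/kΩ).
R_H takes the fraction G_k/ΣG = 0.04032/0.7023 = 0.05742, so I = 2.90 × 0.05742 = 0.1665 mA.

I ≈ 0.167 mA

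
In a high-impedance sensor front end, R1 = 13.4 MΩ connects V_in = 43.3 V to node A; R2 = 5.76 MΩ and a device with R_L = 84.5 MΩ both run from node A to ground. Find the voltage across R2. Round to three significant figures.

V_out ≈ 12.4 V

First combine the lower leg with the load: R2 ‖ R_L = 5.392 MΩ.
Voltage divider with the loaded lower leg: V_out = 43.3 × 5.392/(13.4 + 5.392) = 43.3 × 0.2869 = 12.42 V.
(Unloaded it would be 13.0 V; the load pulls it down.)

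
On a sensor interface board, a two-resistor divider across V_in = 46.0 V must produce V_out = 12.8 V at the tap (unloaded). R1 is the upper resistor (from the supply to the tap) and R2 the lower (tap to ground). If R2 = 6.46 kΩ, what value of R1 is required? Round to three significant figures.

V_out/V_in = R2/(R1+R2) = 0.2783.
R1 = R2·(1/k − 1) = 6.46 × 2.594 = 16.76 kΩ.

R1 ≈ 16.8 kΩ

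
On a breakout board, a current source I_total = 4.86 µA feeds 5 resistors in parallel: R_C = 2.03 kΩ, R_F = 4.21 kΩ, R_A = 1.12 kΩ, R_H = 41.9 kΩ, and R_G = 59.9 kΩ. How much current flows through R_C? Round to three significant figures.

I ≈ 1.44 µA

ΣG = 1/2.03 + 1/4.21 + 1/1.12 + 1/41.9 + 1/59.9 = 1.664.
R_C takes the fraction G_k/ΣG = 0.4926/1.664 = 0.2961, so I = 4.86 × 0.2961 = 1.439 µA.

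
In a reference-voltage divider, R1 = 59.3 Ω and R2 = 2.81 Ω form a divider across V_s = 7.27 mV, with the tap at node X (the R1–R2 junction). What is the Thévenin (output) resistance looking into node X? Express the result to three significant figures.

R_th ≈ 2.68 Ω

Looking into X with the source shorted: R_th = R1·R2/(R1+R2) = 59.30 × 2.81/62.11 = 2.683 Ω.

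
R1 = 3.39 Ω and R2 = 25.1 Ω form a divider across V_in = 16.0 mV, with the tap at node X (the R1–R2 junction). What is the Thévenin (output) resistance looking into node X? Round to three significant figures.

With V_in suppressed (replaced by a short), R_th = R1 ‖ R2 = (3.390 × 25.1)/(3.390 + 25.1) = 2.987 Ω.

R_th ≈ 2.99 Ω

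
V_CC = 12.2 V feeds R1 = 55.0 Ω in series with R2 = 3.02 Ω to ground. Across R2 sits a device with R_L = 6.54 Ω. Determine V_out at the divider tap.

The load sits in parallel with R2, giving an effective lower resistance R2' = R2·R_L/(R2+R_L) = 2.066 Ω.
Then V_out = V_CC · R2'/(R1 + R2') = 12.2 × 2.066/57.07 = 0.4417 V.
(Unloaded it would be 0.635 V; the load pulls it down.)

V_out ≈ 0.442 V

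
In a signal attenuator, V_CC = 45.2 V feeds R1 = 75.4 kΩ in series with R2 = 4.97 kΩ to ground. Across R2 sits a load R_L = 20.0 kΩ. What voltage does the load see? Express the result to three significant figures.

V_out ≈ 2.27 V

The load sits in parallel with R2, giving an effective lower resistance R2' = R2·R_L/(R2+R_L) = 3.981 kΩ.
Then V_out = V_CC · R2'/(R1 + R2') = 45.2 × 3.981/79.38 = 2.267 V.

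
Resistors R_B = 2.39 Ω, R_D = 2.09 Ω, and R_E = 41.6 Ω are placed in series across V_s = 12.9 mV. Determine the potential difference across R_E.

V ≈ 11.6 mV

Total series resistance ΣR = 2.39 + 2.09 + 41.6 = 46.08 Ω.
By the voltage-divider rule, V = 12.9 × 41.60/46.08 = 11.65 mV.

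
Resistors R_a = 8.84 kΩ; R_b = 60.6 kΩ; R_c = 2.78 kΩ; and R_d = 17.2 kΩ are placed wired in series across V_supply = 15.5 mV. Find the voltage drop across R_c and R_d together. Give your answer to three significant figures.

Series total: ΣR = 8.84 + 60.6 + 2.78 + 17.2 = 89.42 kΩ.
R_{R_c..R_d} = 2.78 + 17.2 = 19.98 kΩ.
V = V_supply · R/ΣR = 15.5 × 0.2234 = 3.463 mV.

V ≈ 3.46 mV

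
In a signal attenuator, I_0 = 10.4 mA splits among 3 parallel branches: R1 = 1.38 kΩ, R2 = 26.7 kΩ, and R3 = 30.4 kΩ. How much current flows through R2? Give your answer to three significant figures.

ΣG = 1/1.38 + 1/26.7 + 1/30.4 = 0.7950.
R2 takes the fraction G_k/ΣG = 0.03745/0.7950 = 0.04711, so I = 10.4 × 0.04711 = 0.4900 mA.

I ≈ 0.490 mA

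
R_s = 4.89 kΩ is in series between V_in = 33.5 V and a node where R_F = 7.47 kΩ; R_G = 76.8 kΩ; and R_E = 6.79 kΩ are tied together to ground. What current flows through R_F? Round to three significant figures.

I ≈ 1.84 mA

Parallel bank: R_p = 1/(1/7.47 + 1/76.8 + 1/6.79) = 3.399 kΩ.
V_A by voltage divider: V_A = 33.5 × 3.399/(4.89 + 3.399) = 13.74 V.
Branch current I = V_A/R_F = 13.74/7.47 = 1.839 mA.
(Check via current divider: I_total = 4.041 mA; share G_k/ΣG = 0.4551 → same result.)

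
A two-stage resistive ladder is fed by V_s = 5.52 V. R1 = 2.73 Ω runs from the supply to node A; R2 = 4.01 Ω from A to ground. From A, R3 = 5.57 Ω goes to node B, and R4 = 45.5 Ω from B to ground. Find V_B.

V_B ≈ 2.84 V

The second stage (R3 + R4 = 51.07 Ω) loads node A in parallel with R2.
Effective lower resistance at A: R2 ‖ 51.07 = 3.718 Ω.
So V_A = 5.52 × 0.5766 = 3.183 V.
Stage 2 is unloaded, so V_B = V_A · R4/(R3+R4) = 3.183 × 45.5/51.07 = 2.836 V.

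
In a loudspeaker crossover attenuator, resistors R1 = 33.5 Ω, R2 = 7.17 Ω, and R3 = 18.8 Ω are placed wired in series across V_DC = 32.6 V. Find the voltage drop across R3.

V ≈ 10.3 V

Series total: ΣR = 33.5 + 7.17 + 18.8 = 59.47 Ω.
Voltage divider: V = V_DC · (18.80 / 59.47) = 32.6 × 0.3161 = 10.31 V.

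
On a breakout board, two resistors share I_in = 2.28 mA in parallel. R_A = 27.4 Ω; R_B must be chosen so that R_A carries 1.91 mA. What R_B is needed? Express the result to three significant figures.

R_B ≈ 141 Ω

In a two-way split, I_A/I_in = R_B/(R_A + R_B).
With f = 0.8377, R_B = R_A · f/(1−f) = 27.4 × 5.162 = 141.4 Ω.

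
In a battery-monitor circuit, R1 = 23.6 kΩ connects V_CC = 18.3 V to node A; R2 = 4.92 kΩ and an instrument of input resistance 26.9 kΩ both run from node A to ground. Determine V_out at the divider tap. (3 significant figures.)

The load sits in parallel with R2, giving an effective lower resistance R2' = R2·R_L/(R2+R_L) = 4.159 kΩ.
Then V_out = V_CC · R2'/(R1 + R2') = 18.3 × 4.159/27.76 = 2.742 V.

V_out ≈ 2.74 V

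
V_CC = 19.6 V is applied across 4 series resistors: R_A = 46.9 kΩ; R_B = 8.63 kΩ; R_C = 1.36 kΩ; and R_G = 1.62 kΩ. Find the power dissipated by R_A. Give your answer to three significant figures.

The common current is I = 19.6/58.51 = 0.3350 mA.
P(R_A) = I²·R_A = (0.3350)² × 46.9 = 5.263 mW.

P ≈ 5.26 mW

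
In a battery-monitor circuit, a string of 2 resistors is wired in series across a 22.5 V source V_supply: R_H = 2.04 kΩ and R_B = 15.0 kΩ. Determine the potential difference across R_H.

ΣR = 2.04 + 15.0 = 17.04 kΩ.
V = V_supply · R/ΣR = 22.5 × 0.1197 = 2.694 V.

V ≈ 2.69 V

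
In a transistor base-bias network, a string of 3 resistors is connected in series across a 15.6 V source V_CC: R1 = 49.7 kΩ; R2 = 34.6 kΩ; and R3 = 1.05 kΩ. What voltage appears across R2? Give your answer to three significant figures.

V ≈ 6.32 V

Series total: ΣR = 49.7 + 34.6 + 1.05 = 85.35 kΩ.
By the voltage-divider rule, V = 15.6 × 34.60/85.35 = 6.324 V.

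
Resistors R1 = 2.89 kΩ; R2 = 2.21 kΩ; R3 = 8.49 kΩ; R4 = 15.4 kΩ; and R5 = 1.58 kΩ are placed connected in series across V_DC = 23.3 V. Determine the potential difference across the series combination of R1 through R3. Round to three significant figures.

V ≈ 10.4 V

Series total: ΣR = 2.89 + 2.21 + 8.49 + 15.4 + 1.58 = 30.57 kΩ.
R_{R1..R3} = 2.89 + 2.21 + 8.49 = 13.59 kΩ.
V = V_DC · R/ΣR = 23.3 × 0.4446 = 10.36 V.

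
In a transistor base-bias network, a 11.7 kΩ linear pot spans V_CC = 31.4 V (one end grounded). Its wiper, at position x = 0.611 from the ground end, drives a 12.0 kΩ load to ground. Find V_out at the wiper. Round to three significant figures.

Lower segment x·R_p = 7.149 kΩ; upper segment (1−x)·R_p = 4.551 kΩ.
(x·R_p) ‖ R_L = 4.480 kΩ.
Loaded-divider output: V_out = 31.4 × 0.4960 = 15.58 V.

V_out ≈ 15.6 V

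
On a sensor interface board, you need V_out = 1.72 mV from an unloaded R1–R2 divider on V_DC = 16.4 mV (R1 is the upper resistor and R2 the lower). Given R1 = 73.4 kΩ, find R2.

R2 ≈ 8.60 kΩ

V_out/V_DC = R2/(R1+R2) = 0.1049.
R2 = R1 · 0.1049/(1 − 0.1049) = 8.600 kΩ.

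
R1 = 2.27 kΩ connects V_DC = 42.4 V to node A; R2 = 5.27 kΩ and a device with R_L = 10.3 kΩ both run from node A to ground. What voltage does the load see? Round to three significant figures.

V_out ≈ 25.7 V

R2 ‖ R_L = (5.27 × 10.3)/(5.27 + 10.3) = 3.486 kΩ.
Then V_out = V_DC · R2'/(R1 + R2') = 42.4 × 3.486/5.756 = 25.68 V.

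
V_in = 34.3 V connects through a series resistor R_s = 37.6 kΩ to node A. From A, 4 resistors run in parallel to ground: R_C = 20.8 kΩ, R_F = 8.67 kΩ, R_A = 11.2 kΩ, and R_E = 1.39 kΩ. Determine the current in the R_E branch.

Combine the parallel branches: R_p = (1/20.8 + 1/8.67 + 1/11.2 + 1/1.39)⁻¹ = 1.029 kΩ.
V_A = 34.3 × 1.029/38.63 = 0.9134 V.
Branch current I = V_A/R_E = 0.9134/1.39 = 0.6571 mA.

I ≈ 0.657 mA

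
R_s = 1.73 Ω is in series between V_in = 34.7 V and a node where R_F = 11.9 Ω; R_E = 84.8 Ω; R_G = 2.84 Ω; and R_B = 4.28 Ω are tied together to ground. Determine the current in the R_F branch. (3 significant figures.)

Combine the parallel branches: R_p = (1/11.9 + 1/84.8 + 1/2.84 + 1/4.28)⁻¹ = 1.467 Ω.
V_A = 34.7 × 1.467/3.197 = 15.92 V.
I(R_F) = V_A / R_F = 15.92/11.9 = 1.338 A.

I ≈ 1.34 A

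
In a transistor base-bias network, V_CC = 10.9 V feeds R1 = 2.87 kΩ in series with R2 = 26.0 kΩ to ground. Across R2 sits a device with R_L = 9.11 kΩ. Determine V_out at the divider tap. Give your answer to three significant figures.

R2 ‖ R_L = (26.0 × 9.11)/(26.0 + 9.11) = 6.746 kΩ.
Voltage divider with the loaded lower leg: V_out = 10.9 × 6.746/(2.87 + 6.746) = 10.9 × 0.7015 = 7.647 V.

V_out ≈ 7.65 V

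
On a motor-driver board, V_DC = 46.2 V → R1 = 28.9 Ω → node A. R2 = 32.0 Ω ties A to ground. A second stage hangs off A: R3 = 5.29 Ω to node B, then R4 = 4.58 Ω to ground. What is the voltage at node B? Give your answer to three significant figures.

V_B ≈ 4.44 V

Node A sees R2 in parallel with the series input of stage 2, R3 + R4 = 9.870 Ω.
Effective lower resistance at A: R2 ‖ 9.870 = 7.543 Ω.
V_A = 46.2 × 7.543/(28.9 + 7.543) = 9.563 V.
V_B = V_A × 0.4640 = 4.437 V.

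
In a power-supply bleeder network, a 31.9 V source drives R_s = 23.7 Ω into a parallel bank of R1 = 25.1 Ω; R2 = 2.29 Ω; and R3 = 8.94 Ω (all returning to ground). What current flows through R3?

I ≈ 0.239 A

Combine the parallel branches: R_p = (1/25.1 + 1/2.29 + 1/8.94)⁻¹ = 1.700 Ω.
Node voltage V_A = V_DC · R_p/(R_s + R_p) = 31.9 × 0.06691 = 2.135 V.
Branch current I = V_A/R3 = 2.135/8.94 = 0.2388 A.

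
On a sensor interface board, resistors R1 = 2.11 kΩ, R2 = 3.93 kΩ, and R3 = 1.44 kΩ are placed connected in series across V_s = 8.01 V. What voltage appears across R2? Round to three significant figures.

ΣR = 2.11 + 3.93 + 1.44 = 7.480 kΩ.
Voltage divider: V = V_s · (3.930 / 7.480) = 8.01 × 0.5254 = 4.208 V.

V ≈ 4.21 V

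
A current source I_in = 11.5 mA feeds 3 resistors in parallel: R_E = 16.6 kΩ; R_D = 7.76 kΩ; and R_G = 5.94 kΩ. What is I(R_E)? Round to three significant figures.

I ≈ 1.94 mA

ΣG = 1/16.6 + 1/7.76 + 1/5.94 = 0.3575.
By the current-divider rule, I = I_in · G_k/ΣG = 11.5 × 0.1685 = 1.938 mA.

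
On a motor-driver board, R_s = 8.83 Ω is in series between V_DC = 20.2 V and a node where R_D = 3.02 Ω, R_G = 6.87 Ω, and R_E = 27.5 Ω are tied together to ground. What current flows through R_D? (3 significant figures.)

Parallel bank: R_p = 1/(1/3.02 + 1/6.87 + 1/27.5) = 1.949 Ω.
Node voltage V_A = V_DC · R_p/(R_s + R_p) = 20.2 × 0.1808 = 3.653 V.
I(R_D) = V_A / R_D = 3.653/3.02 = 1.209 A.
(Equivalently: I_total = 1.874 A, then current-divider fraction G_k/ΣG = 0.6454.)

I ≈ 1.21 A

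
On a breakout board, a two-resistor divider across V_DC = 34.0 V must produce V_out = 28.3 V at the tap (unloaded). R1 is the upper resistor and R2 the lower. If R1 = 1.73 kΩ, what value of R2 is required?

V_out/V_DC = R2/(R1+R2) = 0.8324.
Rearranging, R2 = R1·k/(1−k) = 1.73 × 4.965 = 8.589 kΩ.

R2 ≈ 8.59 kΩ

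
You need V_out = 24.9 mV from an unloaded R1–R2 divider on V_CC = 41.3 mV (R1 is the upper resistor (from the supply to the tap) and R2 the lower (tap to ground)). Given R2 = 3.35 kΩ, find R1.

V_out/V_CC = R2/(R1+R2) = 0.6029.
R1 = R2·(1/k − 1) = 3.35 × 0.6586 = 2.206 kΩ.

R1 ≈ 2.21 kΩ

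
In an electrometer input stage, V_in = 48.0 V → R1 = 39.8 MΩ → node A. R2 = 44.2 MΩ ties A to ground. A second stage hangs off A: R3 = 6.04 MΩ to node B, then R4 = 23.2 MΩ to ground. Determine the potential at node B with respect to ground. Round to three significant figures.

Node A sees R2 in parallel with the series input of stage 2, R3 + R4 = 29.24 MΩ.
Effective lower resistance at A: R2 ‖ 29.24 = 17.60 MΩ.
First divider: V_A = V_in · 17.60/(39.8 + 17.60) = 14.72 V.
Stage 2 is unloaded, so V_B = V_A · R4/(R3+R4) = 14.72 × 23.2/29.24 = 11.68 V.

V_B ≈ 11.7 V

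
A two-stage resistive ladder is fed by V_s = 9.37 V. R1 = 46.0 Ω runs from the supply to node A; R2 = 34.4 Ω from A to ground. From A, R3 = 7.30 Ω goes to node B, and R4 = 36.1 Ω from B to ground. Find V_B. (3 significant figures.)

Looking into the second stage from A: R3 + R4 = 43.40 Ω appears in parallel with R2.
Effective lower resistance at A: R2 ‖ 43.40 = 19.19 Ω.
So V_A = 9.37 × 0.2944 = 2.758 V.
Then the unloaded second divider: V_B = V_A × R4/(R3+R4) = 2.758 × 0.8318 = 2.294 V.

V_B ≈ 2.29 V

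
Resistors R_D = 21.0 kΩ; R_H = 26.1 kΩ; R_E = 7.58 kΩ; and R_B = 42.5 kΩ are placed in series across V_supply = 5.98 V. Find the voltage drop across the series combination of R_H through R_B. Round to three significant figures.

V ≈ 4.69 V

ΣR = 21.0 + 26.1 + 7.58 + 42.5 = 97.18 kΩ.
R_{R_H..R_B} = 26.1 + 7.58 + 42.5 = 76.18 kΩ.
Voltage divider: V = V_supply · (76.18 / 97.18) = 5.98 × 0.7839 = 4.688 V.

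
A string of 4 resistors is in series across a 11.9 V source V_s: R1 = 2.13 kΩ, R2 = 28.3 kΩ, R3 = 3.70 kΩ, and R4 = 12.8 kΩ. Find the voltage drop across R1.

V ≈ 0.540 V

Series total: ΣR = 2.13 + 28.3 + 3.70 + 12.8 = 46.93 kΩ.
V = V_s · R/ΣR = 11.9 × 0.04539 = 0.5401 V.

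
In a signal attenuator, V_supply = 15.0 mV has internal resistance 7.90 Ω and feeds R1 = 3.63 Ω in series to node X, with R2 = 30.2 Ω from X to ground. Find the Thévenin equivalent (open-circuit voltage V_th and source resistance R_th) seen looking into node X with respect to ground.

R1' = 7.90 + 3.63 = 11.53 Ω (source resistance + R1).
V_th is the unloaded tap voltage: V_supply · R2/(R1'+R2) = 15.0 × 0.7237 = 10.86 mV.
With V_supply suppressed (replaced by a short), R_th = R1' ‖ R2 = (11.53 × 30.2)/(11.53 + 30.2) = 8.344 Ω.

V_th ≈ 10.9 mV, R_th ≈ 8.34 Ω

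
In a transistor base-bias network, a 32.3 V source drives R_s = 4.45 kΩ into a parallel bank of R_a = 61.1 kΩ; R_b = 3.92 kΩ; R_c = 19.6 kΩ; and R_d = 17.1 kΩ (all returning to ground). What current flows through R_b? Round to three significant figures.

Parallel bank: R_p = 1/(1/61.1 + 1/3.92 + 1/19.6 + 1/17.1) = 2.625 kΩ.
Node voltage V_A = V_s · R_p/(R_s + R_p) = 32.3 × 0.3710 = 11.98 V.
I(R_b) = V_A / R_b = 11.98/3.92 = 3.057 mA.
(Equivalently: I_total = 4.565 mA, then current-divider fraction G_k/ΣG = 0.6696.)

I ≈ 3.06 mA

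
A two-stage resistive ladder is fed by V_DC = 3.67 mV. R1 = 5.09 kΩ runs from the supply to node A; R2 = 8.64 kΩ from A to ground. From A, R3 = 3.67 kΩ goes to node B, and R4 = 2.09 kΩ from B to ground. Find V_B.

V_B ≈ 0.539 mV

Node A sees R2 in parallel with the series input of stage 2, R3 + R4 = 5.760 kΩ.
Effective lower resistance at A: R2 ‖ 5.760 = 3.456 kΩ.
So V_A = 3.67 × 0.4044 = 1.484 mV.
V_B = V_A × 0.3628 = 0.5385 mV.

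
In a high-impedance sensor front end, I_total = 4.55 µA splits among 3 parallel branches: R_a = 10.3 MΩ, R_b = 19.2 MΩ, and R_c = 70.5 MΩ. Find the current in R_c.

Conductances: ΣG = 1/10.3 + 1/19.2 + 1/70.5 = 0.1634 (1/MΩ).
By the current-divider rule, I = I_total · G_k/ΣG = 4.55 × 0.08683 = 0.3951 µA.

I ≈ 0.395 µA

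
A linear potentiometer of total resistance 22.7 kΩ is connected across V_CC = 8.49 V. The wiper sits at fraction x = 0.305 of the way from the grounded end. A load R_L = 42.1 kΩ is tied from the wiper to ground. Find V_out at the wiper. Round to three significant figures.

V_out ≈ 2.32 V

Split the track: R_lower = x·R_p = 6.923 kΩ, R_upper = (1−x)·R_p = 15.78 kΩ.
Lower segment in parallel with the load: 6.923 ‖ 42.1 = 5.946 kΩ.
V_out = 8.49 × 5.946/(15.78 + 5.946) = 2.324 V.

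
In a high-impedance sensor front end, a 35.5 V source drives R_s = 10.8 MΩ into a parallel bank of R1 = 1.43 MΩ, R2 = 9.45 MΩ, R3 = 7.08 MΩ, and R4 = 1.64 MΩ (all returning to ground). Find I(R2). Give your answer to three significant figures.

Equivalent of the parallel group: R_p = 0.6426 MΩ.
V_A = 35.5 × 0.6426/11.44 = 1.994 V.
I(R2) = V_A / R2 = 1.994/9.45 = 0.2110 µA.

I ≈ 0.211 µA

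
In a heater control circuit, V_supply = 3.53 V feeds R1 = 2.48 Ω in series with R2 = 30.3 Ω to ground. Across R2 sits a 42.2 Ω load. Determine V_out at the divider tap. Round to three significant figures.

V_out ≈ 3.09 V

The load sits in parallel with R2, giving an effective lower resistance R2' = R2·R_L/(R2+R_L) = 17.64 Ω.
Now apply the divider: V_out = 3.53 × 0.8767 = 3.095 V.
(Unloaded it would be 3.26 V; the load pulls it down.)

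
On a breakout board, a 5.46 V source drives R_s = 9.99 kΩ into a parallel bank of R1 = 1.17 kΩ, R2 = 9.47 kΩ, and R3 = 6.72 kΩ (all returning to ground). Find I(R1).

Combine the parallel branches: R_p = (1/1.17 + 1/9.47 + 1/6.72)⁻¹ = 0.9016 kΩ.
V_A by voltage divider: V_A = 5.46 × 0.9016/(9.99 + 0.9016) = 0.4520 V.
Branch current I = V_A/R1 = 0.4520/1.17 = 0.3863 mA.

I ≈ 0.386 mA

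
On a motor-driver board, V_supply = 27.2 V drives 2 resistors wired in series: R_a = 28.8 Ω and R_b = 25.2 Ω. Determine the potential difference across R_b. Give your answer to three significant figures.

Total series resistance ΣR = 28.8 + 25.2 = 54.00 Ω.
Voltage divider: V = V_supply · (25.20 / 54.00) = 27.2 × 0.4667 = 12.69 V.

V ≈ 12.7 V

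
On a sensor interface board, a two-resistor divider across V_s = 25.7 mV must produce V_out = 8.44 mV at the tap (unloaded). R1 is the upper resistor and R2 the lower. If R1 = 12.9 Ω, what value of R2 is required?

The divider ratio is R2/(R1+R2) = 8.44/25.7 = 0.3284.
Rearranging, R2 = R1·k/(1−k) = 12.9 × 0.4890 = 6.308 Ω.

R2 ≈ 6.31 Ω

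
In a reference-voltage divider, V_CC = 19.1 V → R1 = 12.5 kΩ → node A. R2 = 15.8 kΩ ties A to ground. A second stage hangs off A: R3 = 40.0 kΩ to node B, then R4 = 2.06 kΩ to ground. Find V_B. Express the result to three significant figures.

V_B ≈ 0.448 V

The second stage (R3 + R4 = 42.06 kΩ) loads node A in parallel with R2.
R2 ‖ (R3+R4) = 11.49 kΩ.
V_A = 19.1 × 11.49/(12.5 + 11.49) = 9.146 V.
V_B = V_A × 0.04898 = 0.4480 V.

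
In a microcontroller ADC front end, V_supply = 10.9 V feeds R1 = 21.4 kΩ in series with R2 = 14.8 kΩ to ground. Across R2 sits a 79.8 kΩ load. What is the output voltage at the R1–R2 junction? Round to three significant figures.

The load sits in parallel with R2, giving an effective lower resistance R2' = R2·R_L/(R2+R_L) = 12.48 kΩ.
Now apply the divider: V_out = 10.9 × 0.3684 = 4.016 V.
(Unloaded it would be 4.46 V; the load pulls it down.)

V_out ≈ 4.02 V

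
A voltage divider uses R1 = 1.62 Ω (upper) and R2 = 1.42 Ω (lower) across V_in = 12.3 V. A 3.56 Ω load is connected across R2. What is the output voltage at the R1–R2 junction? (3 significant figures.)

The load sits in parallel with R2, giving an effective lower resistance R2' = R2·R_L/(R2+R_L) = 1.015 Ω.
Voltage divider with the loaded lower leg: V_out = 12.3 × 1.015/(1.62 + 1.015) = 12.3 × 0.3852 = 4.738 V.

V_out ≈ 4.74 V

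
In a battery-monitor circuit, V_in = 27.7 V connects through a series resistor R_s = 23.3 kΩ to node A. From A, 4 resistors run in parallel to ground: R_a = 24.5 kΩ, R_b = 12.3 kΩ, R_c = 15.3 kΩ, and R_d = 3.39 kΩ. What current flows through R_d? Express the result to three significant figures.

I ≈ 0.667 mA

Combine the parallel branches: R_p = (1/24.5 + 1/12.3 + 1/15.3 + 1/3.39)⁻¹ = 2.073 kΩ.
V_A by voltage divider: V_A = 27.7 × 2.073/(23.3 + 2.073) = 2.263 V.
Branch current I = V_A/R_d = 2.263/3.39 = 0.6675 mA.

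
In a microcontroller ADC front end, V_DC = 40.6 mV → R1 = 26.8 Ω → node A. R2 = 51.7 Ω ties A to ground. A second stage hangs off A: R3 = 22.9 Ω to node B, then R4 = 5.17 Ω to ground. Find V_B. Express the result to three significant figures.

Node A sees R2 in parallel with the series input of stage 2, R3 + R4 = 28.07 Ω.
Effective lower resistance at A: R2 ‖ 28.07 = 18.19 Ω.
First divider: V_A = V_DC · 18.19/(26.8 + 18.19) = 16.42 mV.
V_B = V_A × 0.1842 = 3.024 mV.

V_B ≈ 3.02 mV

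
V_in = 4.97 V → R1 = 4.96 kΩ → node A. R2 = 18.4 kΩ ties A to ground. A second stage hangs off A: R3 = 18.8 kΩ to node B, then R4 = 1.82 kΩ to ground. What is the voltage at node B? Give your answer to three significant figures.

V_B ≈ 0.290 V

Looking into the second stage from A: R3 + R4 = 20.62 kΩ appears in parallel with R2.
Effective lower resistance at A: R2 ‖ 20.62 = 9.723 kΩ.
V_A = 4.97 × 9.723/(4.96 + 9.723) = 3.291 V.
V_B = V_A × 0.08826 = 0.2905 V.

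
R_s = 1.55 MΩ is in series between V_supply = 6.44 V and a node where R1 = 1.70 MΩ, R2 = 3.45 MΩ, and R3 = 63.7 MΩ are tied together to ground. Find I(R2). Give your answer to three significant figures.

I ≈ 0.783 µA

Equivalent of the parallel group: R_p = 1.119 MΩ.
V_A by voltage divider: V_A = 6.44 × 1.119/(1.55 + 1.119) = 2.700 V.
I(R2) = V_A / R2 = 2.700/3.45 = 0.7825 µA.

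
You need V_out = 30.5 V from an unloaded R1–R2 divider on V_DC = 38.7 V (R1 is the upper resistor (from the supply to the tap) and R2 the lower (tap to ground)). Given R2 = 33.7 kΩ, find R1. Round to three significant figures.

R1 ≈ 9.06 kΩ

Required fraction k = V_out/V_DC = 0.7881.
So R1 = R2 · (V_DC/V_out − 1) = 33.7 × (38.7/30.5 − 1) = 33.7 × 0.2689 = 9.060 kΩ.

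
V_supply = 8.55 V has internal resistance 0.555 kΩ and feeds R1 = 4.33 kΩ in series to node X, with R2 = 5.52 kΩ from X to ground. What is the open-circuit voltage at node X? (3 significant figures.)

R1' = 0.555 + 4.33 = 4.885 kΩ (source resistance + R1).
V_th is the unloaded tap voltage: V_supply · R2/(R1'+R2) = 8.55 × 0.5305 = 4.536 V.

V_th ≈ 4.54 V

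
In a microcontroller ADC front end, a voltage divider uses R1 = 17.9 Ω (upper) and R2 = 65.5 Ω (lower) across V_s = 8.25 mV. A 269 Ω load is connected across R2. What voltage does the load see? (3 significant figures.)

V_out ≈ 6.16 mV

First combine the lower leg with the load: R2 ‖ R_L = 52.67 Ω.
Then V_out = V_s · R2'/(R1 + R2') = 8.25 × 52.67/70.57 = 6.158 mV.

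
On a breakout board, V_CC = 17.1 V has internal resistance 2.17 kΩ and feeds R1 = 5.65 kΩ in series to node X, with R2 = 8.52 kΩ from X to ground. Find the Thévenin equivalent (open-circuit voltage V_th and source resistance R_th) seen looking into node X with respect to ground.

R1' = 2.17 + 5.65 = 7.820 kΩ (source resistance + R1).
V_th is the unloaded tap voltage: V_CC · R2/(R1'+R2) = 17.1 × 0.5214 = 8.916 V.
Zeroing V_CC shorts the top of R1' to ground, so R_th = R1' ‖ R2 = 4.078 kΩ.

V_th ≈ 8.92 V, R_th ≈ 4.08 kΩ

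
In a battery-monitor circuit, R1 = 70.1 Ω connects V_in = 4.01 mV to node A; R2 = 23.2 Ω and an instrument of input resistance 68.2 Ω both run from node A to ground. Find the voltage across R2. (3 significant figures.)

First combine the lower leg with the load: R2 ‖ R_L = 17.31 Ω.
Now apply the divider: V_out = 4.01 × 0.1980 = 0.7942 mV.

V_out ≈ 0.794 mV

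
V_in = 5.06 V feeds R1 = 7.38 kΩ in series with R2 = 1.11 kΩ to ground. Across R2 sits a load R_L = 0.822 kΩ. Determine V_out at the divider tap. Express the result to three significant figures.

V_out ≈ 0.304 V

First combine the lower leg with the load: R2 ‖ R_L = 0.4723 kΩ.
Now apply the divider: V_out = 5.06 × 0.06014 = 0.3043 V.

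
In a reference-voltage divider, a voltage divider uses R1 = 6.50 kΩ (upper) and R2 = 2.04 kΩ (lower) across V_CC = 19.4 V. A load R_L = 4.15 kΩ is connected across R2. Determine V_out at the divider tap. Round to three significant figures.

V_out ≈ 3.37 V

The load sits in parallel with R2, giving an effective lower resistance R2' = R2·R_L/(R2+R_L) = 1.368 kΩ.
Voltage divider with the loaded lower leg: V_out = 19.4 × 1.368/(6.50 + 1.368) = 19.4 × 0.1738 = 3.372 V.
(Unloaded it would be 4.63 V; the load pulls it down.)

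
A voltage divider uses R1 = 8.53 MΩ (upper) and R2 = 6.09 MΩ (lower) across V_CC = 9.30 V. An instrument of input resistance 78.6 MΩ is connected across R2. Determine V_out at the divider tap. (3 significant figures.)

V_out ≈ 3.71 V

The load sits in parallel with R2, giving an effective lower resistance R2' = R2·R_L/(R2+R_L) = 5.652 MΩ.
Now apply the divider: V_out = 9.30 × 0.3985 = 3.706 V.
(Unloaded it would be 3.87 V; the load pulls it down.)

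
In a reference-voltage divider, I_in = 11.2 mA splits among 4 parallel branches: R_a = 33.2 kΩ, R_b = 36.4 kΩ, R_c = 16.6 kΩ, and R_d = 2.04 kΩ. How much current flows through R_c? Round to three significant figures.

I ≈ 1.11 mA

ΣG = 1/33.2 + 1/36.4 + 1/16.6 + 1/2.04 = 0.6080.
By the current-divider rule, I = I_in · G_k/ΣG = 11.2 × 0.09908 = 1.110 mA.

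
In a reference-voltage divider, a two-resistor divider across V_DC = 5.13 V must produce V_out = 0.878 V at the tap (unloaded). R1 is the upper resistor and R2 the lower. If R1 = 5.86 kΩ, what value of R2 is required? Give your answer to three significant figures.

R2 ≈ 1.21 kΩ

Required fraction k = V_out/V_DC = 0.1712.
R2 = R1 · 0.1712/(1 − 0.1712) = 1.210 kΩ.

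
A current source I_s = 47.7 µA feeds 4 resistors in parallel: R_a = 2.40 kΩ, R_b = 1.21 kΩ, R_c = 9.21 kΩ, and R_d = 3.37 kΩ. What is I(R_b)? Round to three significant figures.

I ≈ 23.9 µA

ΣG = 1/2.40 + 1/1.21 + 1/9.21 + 1/3.37 = 1.648.
R_b takes the fraction G_k/ΣG = 0.8264/1.648 = 0.5014, so I = 47.7 × 0.5014 = 23.91 µA.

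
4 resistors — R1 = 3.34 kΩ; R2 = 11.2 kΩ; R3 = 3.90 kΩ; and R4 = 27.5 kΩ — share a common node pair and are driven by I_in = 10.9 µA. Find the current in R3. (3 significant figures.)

ΣG = 1/3.34 + 1/11.2 + 1/3.90 + 1/27.5 = 0.6815.
By the current-divider rule, I = I_in · G_k/ΣG = 10.9 × 0.3763 = 4.101 µA.

I ≈ 4.10 µA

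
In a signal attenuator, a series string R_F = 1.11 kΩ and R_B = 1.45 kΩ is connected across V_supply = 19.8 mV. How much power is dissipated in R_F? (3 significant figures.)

P ≈ 66.4 nW

Series current I = V_supply/ΣR = 19.8/2.560 = 7.734 µA.
P = I²R = 59.82 × 1.11 = 66.40 nW.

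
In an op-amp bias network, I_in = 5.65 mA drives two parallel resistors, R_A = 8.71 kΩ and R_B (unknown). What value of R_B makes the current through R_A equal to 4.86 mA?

R_B ≈ 53.6 kΩ

The fraction through R_A equals R_B/(R_A+R_B).
4.86/5.65 = R_B/(R_A + R_B) → R_B = R_A · (0.8602)/(1 − 0.8602) = 8.71 × 6.152 = 53.58 kΩ.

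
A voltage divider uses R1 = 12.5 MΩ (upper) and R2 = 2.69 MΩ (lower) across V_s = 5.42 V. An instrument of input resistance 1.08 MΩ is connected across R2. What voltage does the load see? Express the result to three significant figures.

R2 ‖ R_L = (2.69 × 1.08)/(2.69 + 1.08) = 0.7706 MΩ.
Then V_out = V_s · R2'/(R1 + R2') = 5.42 × 0.7706/13.27 = 0.3147 V.
(Unloaded it would be 0.960 V; the load pulls it down.)

V_out ≈ 0.315 V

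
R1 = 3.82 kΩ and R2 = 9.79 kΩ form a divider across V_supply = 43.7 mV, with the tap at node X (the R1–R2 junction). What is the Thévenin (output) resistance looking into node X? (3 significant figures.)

R_th ≈ 2.75 kΩ

Zeroing V_supply shorts the top of R1 to ground, so R_th = R1 ‖ R2 = 2.748 kΩ.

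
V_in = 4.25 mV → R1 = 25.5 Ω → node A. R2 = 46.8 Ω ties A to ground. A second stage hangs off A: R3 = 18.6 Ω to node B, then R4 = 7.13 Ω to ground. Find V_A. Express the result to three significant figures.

Looking into the second stage from A: R3 + R4 = 25.73 Ω appears in parallel with R2.
R2 ‖ (R3+R4) = 16.60 Ω.
So V_A = 4.25 × 0.3943 = 1.676 mV.

V_A ≈ 1.68 mV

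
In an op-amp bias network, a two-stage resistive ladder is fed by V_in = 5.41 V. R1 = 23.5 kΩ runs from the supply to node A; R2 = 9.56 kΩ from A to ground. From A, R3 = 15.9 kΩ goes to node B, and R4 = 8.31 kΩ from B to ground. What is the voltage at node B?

Looking into the second stage from A: R3 + R4 = 24.21 kΩ appears in parallel with R2.
R2 ‖ (R3+R4) = 6.854 kΩ.
V_A = 5.41 × 6.854/(23.5 + 6.854) = 1.222 V.
Then the unloaded second divider: V_B = V_A × R4/(R3+R4) = 1.222 × 0.3432 = 0.4193 V.

V_B ≈ 0.419 V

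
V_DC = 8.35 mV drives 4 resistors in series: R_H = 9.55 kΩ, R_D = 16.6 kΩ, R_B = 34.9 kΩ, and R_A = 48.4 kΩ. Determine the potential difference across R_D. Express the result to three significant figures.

Series total: ΣR = 9.55 + 16.6 + 34.9 + 48.4 = 109.5 kΩ.
V = V_DC · R/ΣR = 8.35 × 0.1517 = 1.266 mV.

V ≈ 1.27 mV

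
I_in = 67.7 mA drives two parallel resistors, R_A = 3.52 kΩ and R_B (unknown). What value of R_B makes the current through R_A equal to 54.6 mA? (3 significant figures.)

The fraction through R_A equals R_B/(R_A+R_B).
54.6/67.7 = R_B/(R_A + R_B) → R_B = R_A · (0.8065)/(1 − 0.8065) = 3.52 × 4.168 = 14.67 kΩ.

R_B ≈ 14.7 kΩ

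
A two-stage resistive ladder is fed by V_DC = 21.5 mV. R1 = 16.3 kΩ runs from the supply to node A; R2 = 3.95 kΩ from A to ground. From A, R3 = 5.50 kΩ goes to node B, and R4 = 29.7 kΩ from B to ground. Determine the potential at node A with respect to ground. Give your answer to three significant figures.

V_A ≈ 3.85 mV

Looking into the second stage from A: R3 + R4 = 35.20 kΩ appears in parallel with R2.
Effective lower resistance at A: R2 ‖ 35.20 = 3.551 kΩ.
V_A = 21.5 × 3.551/(16.3 + 3.551) = 3.846 mV.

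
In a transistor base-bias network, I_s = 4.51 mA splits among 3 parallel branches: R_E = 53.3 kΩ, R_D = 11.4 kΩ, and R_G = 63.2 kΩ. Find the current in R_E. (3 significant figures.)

I ≈ 0.692 mA

ΣG = 1/53.3 + 1/11.4 + 1/63.2 = 0.1223.
By the current-divider rule, I = I_s · G_k/ΣG = 4.51 × 0.1534 = 0.6918 mA.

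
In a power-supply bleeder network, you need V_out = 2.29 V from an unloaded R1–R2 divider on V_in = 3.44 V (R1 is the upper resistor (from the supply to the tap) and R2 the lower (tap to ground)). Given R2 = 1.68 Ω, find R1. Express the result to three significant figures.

V_out/V_in = R2/(R1+R2) = 0.6657.
Rearranging, R1 = R2·(1−k)/k = 1.68 × 0.5022 = 0.8437 Ω.

R1 ≈ 0.844 Ω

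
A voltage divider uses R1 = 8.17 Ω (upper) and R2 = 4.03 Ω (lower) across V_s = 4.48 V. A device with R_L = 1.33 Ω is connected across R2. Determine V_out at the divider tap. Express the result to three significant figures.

R2 ‖ R_L = (4.03 × 1.33)/(4.03 + 1.33) = 1.000 Ω.
Now apply the divider: V_out = 4.48 × 0.1090 = 0.4885 V.
(Unloaded it would be 1.48 V; the load pulls it down.)

V_out ≈ 0.489 V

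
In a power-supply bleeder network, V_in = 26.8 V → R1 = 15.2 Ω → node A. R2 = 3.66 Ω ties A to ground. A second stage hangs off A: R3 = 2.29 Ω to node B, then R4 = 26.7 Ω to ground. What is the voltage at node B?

V_B ≈ 4.35 V

The second stage (R3 + R4 = 28.99 Ω) loads node A in parallel with R2.
R2 ‖ (R3+R4) = 3.250 Ω.
So V_A = 26.8 × 0.1761 = 4.721 V.
V_B = V_A × 0.9210 = 4.348 V.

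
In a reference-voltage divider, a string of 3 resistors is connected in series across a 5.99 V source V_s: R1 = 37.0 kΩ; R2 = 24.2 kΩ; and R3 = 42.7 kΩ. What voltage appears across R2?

Series total: ΣR = 37.0 + 24.2 + 42.7 = 103.9 kΩ.
V = V_s · R/ΣR = 5.99 × 0.2329 = 1.395 V.

V ≈ 1.40 V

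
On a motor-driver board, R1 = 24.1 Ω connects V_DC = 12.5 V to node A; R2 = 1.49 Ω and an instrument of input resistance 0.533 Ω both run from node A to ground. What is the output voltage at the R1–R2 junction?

V_out ≈ 0.200 V

R2 ‖ R_L = (1.49 × 0.533)/(1.49 + 0.533) = 0.3926 Ω.
Now apply the divider: V_out = 12.5 × 0.01603 = 0.2004 V.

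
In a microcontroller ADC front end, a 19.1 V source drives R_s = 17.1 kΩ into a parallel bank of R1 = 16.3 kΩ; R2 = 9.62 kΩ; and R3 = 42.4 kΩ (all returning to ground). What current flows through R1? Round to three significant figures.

I ≈ 0.277 mA

Combine the parallel branches: R_p = (1/16.3 + 1/9.62 + 1/42.4)⁻¹ = 5.294 kΩ.
V_A = 19.1 × 5.294/22.39 = 4.515 V.
I(R1) = V_A / R1 = 4.515/16.3 = 0.2770 mA.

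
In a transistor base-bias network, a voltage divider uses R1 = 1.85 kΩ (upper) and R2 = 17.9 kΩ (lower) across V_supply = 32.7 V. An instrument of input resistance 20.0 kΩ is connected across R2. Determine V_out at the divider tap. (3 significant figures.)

The load sits in parallel with R2, giving an effective lower resistance R2' = R2·R_L/(R2+R_L) = 9.446 kΩ.
Now apply the divider: V_out = 32.7 × 0.8362 = 27.34 V.
(Unloaded it would be 29.6 V; the load pulls it down.)

V_out ≈ 27.3 V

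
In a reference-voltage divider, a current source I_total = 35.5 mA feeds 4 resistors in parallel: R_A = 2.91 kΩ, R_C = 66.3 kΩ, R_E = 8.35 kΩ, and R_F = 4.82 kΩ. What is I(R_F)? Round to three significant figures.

I ≈ 10.7 mA

ΣG = 1/2.91 + 1/66.3 + 1/8.35 + 1/4.82 = 0.6860.
R_F takes the fraction G_k/ΣG = 0.2075/0.6860 = 0.3025, so I = 35.5 × 0.3025 = 10.74 mA.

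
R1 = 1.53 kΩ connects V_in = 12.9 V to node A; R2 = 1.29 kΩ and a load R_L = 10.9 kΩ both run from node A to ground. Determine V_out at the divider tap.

The load sits in parallel with R2, giving an effective lower resistance R2' = R2·R_L/(R2+R_L) = 1.153 kΩ.
Voltage divider with the loaded lower leg: V_out = 12.9 × 1.153/(1.53 + 1.153) = 12.9 × 0.4298 = 5.545 V.

V_out ≈ 5.55 V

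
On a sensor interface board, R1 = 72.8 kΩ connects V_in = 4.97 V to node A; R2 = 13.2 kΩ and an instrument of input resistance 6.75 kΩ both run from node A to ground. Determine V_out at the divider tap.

The load sits in parallel with R2, giving an effective lower resistance R2' = R2·R_L/(R2+R_L) = 4.466 kΩ.
Then V_out = V_in · R2'/(R1 + R2') = 4.97 × 4.466/77.27 = 0.2873 V.
(Unloaded it would be 0.763 V; the load pulls it down.)

V_out ≈ 0.287 V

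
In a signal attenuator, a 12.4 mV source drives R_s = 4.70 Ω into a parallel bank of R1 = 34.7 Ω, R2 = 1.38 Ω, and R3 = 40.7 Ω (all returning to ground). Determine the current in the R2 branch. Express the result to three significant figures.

I ≈ 1.93 mA

Parallel bank: R_p = 1/(1/34.7 + 1/1.38 + 1/40.7) = 1.285 Ω.
Node voltage V_A = V_s · R_p/(R_s + R_p) = 12.4 × 0.2147 = 2.663 mV.
Branch current I = V_A/R2 = 2.663/1.38 = 1.930 mA.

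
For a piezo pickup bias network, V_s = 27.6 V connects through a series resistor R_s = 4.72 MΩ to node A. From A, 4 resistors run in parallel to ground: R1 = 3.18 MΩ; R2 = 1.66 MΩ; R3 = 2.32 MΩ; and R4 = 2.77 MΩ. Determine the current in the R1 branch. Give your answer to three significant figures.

Combine the parallel branches: R_p = (1/3.18 + 1/1.66 + 1/2.32 + 1/2.77)⁻¹ = 0.5852 MΩ.
V_A by voltage divider: V_A = 27.6 × 0.5852/(4.72 + 0.5852) = 3.044 V.
I(R1) = V_A / R1 = 3.044/3.18 = 0.9573 µA.
(Check via current divider: I_total = 5.202 µA; share G_k/ΣG = 0.1840 → same result.)

I ≈ 0.957 µA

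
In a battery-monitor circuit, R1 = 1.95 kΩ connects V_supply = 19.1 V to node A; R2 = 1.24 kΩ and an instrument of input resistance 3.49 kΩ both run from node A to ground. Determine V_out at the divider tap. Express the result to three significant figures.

V_out ≈ 6.10 V

R2 ‖ R_L = (1.24 × 3.49)/(1.24 + 3.49) = 0.9149 kΩ.
Voltage divider with the loaded lower leg: V_out = 19.1 × 0.9149/(1.95 + 0.9149) = 19.1 × 0.3194 = 6.100 V.
(Unloaded it would be 7.42 V; the load pulls it down.)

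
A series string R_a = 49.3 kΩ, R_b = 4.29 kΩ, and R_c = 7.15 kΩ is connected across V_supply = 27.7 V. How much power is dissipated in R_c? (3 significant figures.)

P ≈ 1.49 mW

ΣR = 60.74 kΩ → I = 27.7/60.74 = 0.4560 mA.
P(R_c) = I²·R_c = (0.4560)² × 7.15 = 1.487 mW.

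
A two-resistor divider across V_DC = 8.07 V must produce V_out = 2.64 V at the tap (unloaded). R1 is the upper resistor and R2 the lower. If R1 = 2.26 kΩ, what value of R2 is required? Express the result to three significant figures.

R2 ≈ 1.10 kΩ

Required fraction k = V_out/V_DC = 0.3271.
So R2 = R1 · V_out/(V_DC − V_out) = 2.26 × 2.64/(8.07 − 2.64) = 2.26 × 0.4862 = 1.099 kΩ.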